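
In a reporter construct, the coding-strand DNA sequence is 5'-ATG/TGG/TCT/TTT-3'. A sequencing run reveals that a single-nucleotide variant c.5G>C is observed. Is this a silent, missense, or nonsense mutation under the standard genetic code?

missense

Position 5 falls in codon 2: TGG → Trp.
After the substitution the codon is TCG → Ser.
Trp ≠ Ser, so this is a missense mutation.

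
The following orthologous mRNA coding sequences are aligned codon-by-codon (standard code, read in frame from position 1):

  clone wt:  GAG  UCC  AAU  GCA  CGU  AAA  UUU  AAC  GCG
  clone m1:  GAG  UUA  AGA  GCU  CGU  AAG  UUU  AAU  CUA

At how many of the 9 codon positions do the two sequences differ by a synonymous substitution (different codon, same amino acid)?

Codon 1: GAG Glu / GAG Glu — identical.
Codon 2: UCC Ser / UUA Leu — nonsynonymous.
Codon 3: AAU Asn / AGA Arg — nonsynonymous.
Codon 4: GCA Ala / GCU Ala — synonymous.
Codon 5: CGU Arg / CGU Arg — identical.
Codon 6: AAA Lys / AAG Lys — synonymous.
Codon 7: UUU Phe / UUU Phe — identical.
Codon 8: AAC Asn / AAU Asn — synonymous.
Codon 9: GCG Ala / CUA Leu — nonsynonymous.
Synonymous differences: 3.

3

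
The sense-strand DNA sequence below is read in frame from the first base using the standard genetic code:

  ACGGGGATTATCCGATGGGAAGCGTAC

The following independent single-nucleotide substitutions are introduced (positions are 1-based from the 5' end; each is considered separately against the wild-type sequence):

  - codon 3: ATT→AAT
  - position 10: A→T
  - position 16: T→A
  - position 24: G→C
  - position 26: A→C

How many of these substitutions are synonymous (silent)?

Codon 3: ATT (Ile) → AAT (Asn) — missense.
Codon 4: ATC (Ile) → TTC (Phe) — missense.
Codon 6: TGG (Trp) → AGG (Arg) — missense.
Codon 8: GCG (Ala) → GCC (Ala) — synonymous.
Codon 9: TAC (Tyr) → TCC (Ser) — missense.
Synonymous: 1 of 5.

1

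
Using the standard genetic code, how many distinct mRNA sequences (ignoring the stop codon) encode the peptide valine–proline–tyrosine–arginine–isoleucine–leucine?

Val: 4 codons.
Pro: 4 codons.
Tyr: 2 codons.
Arg: 6 codons.
Ile: 3 codons.
Leu: 6 codons.
4 × 4 × 2 × 6 × 3 × 6 = 3456.

3456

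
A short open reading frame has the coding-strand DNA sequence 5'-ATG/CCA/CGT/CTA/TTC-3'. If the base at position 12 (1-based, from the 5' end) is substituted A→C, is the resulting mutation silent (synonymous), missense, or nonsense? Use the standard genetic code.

silent

Position 12 falls in codon 4: CTA → Leu.
After the substitution the codon is CTC → Leu.
Both encode Leu, so the change is synonymous.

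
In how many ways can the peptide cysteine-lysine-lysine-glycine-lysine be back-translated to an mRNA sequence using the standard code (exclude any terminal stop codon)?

Cys: 2 codons.
Lys: 2 codons.
Lys: 2 codons.
Gly: 4 codons.
Lys: 2 codons.
2 × 2 × 2 × 4 × 2 = 64.

64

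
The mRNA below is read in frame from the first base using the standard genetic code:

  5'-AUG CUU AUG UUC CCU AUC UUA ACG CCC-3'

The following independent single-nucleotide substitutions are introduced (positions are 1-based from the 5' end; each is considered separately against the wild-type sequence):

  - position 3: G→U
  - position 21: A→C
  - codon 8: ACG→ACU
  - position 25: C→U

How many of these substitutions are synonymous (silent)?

1

Codon 1: AUG (Met) → AUU (Ile) — missense.
Codon 7: UUA (Leu) → UUC (Phe) — missense.
Codon 8: ACG (Thr) → ACU (Thr) — synonymous.
Codon 9: CCC (Pro) → UCC (Ser) — missense.
Synonymous: 1 of 4.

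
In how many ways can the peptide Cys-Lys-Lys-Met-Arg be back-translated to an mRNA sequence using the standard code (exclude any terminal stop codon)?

Cys: 2 codons.
Lys: 2 codons.
Lys: 2 codons.
Met: 1 codon.
Arg: 6 codons.
2 × 2 × 2 × 1 × 6 = 48.

48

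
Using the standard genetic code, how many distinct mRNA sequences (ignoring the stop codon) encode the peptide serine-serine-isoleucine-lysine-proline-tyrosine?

Ser: 6 codons.
Ser: 6 codons.
Ile: 3 codons.
Lys: 2 codons.
Pro: 4 codons.
Tyr: 2 codons.
6 × 6 × 3 × 2 × 4 × 2 = 1728.

1728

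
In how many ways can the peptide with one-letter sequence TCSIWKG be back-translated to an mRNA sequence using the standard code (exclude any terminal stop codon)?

Thr: 4 codons.
Cys: 2 codons.
Ser: 6 codons.
Ile: 3 codons.
Trp: 1 codon.
Lys: 2 codons.
Gly: 4 codons.
4 × 2 × 6 × 3 × 1 × 2 × 4 = 1152.

1152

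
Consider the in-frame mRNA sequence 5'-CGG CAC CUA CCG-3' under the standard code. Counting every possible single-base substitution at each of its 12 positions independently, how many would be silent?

Codon 1 (CGG, Arg): 4 synonymous substitutions.
Codon 2 (CAC, His): 1 synonymous substitution.
Codon 3 (CUA, Leu): 4 synonymous substitutions.
Codon 4 (CCG, Pro): 3 synonymous substitutions.
Total: 4 + 1 + 4 + 3 = 12.

12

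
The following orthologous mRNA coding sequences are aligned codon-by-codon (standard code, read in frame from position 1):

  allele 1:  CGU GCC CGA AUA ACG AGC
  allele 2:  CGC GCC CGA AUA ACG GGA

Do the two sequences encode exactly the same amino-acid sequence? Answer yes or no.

no

Codon 1: CGU Arg / CGC Arg — synonymous.
Codon 2: GCC Ala / GCC Ala — identical.
Codon 3: CGA Arg / CGA Arg — identical.
Codon 4: AUA Ile / AUA Ile — identical.
Codon 5: ACG Thr / ACG Thr — identical.
Codon 6: AGC Ser / GGA Gly — nonsynonymous.
Nonsynonymous differences: 1 → different protein.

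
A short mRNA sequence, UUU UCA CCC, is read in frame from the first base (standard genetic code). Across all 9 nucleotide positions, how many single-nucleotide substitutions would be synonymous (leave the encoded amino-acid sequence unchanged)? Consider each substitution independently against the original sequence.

Codon 1 (UUU, Phe): 1 synonymous substitution.
Codon 2 (UCA, Ser): 3 synonymous substitutions.
Codon 3 (CCC, Pro): 3 synonymous substitutions.
Total: 1 + 3 + 3 = 7.

7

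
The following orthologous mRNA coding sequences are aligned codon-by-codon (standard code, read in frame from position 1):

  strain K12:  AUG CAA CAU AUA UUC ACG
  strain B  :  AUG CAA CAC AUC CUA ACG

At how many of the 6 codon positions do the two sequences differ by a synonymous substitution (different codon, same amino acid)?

Codon 1: AUG Met / AUG Met — identical.
Codon 2: CAA Gln / CAA Gln — identical.
Codon 3: CAU His / CAC His — synonymous.
Codon 4: AUA Ile / AUC Ile — synonymous.
Codon 5: UUC Phe / CUA Leu — nonsynonymous.
Codon 6: ACG Thr / ACG Thr — identical.
Synonymous differences: 2.

2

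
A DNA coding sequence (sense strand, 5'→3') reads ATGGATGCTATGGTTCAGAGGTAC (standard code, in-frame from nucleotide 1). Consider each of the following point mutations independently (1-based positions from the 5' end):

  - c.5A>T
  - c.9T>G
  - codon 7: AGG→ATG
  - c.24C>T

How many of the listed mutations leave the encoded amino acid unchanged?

2

Codon 2: GAT (Asp) → GTT (Val) — missense.
Codon 3: GCT (Ala) → GCG (Ala) — synonymous.
Codon 7: AGG (Arg) → ATG (Met) — missense.
Codon 8: TAC (Tyr) → TAT (Tyr) — synonymous.
Synonymous: 2 of 4.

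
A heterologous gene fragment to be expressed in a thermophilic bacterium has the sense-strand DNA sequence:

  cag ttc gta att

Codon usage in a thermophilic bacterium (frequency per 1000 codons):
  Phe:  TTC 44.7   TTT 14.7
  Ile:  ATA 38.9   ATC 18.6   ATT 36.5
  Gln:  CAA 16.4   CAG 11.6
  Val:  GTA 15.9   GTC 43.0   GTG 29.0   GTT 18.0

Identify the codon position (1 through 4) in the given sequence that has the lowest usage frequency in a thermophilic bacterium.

Codon 1 CAG (Gln): 11.6 per 1000.
Codon 2 TTC (Phe): 44.7 per 1000.
Codon 3 GTA (Val): 15.9 per 1000.
Codon 4 ATT (Ile): 36.5 per 1000.
Lowest frequency is 11.6 at codon 1.

1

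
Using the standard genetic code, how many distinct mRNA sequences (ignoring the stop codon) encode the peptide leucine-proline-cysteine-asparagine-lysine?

Leu: 6 codons.
Pro: 4 codons.
Cys: 2 codons.
Asn: 2 codons.
Lys: 2 codons.
6 × 4 × 2 × 2 × 2 = 192.

192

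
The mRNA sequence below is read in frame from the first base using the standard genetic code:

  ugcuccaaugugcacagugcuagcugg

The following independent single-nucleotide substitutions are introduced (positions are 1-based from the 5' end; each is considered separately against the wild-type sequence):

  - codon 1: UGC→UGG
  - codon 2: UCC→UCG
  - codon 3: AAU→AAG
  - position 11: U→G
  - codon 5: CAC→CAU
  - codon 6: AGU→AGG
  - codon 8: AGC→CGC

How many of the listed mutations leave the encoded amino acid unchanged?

2

Codon 1: UGC (Cys) → UGG (Trp) — missense.
Codon 2: UCC (Ser) → UCG (Ser) — synonymous.
Codon 3: AAU (Asn) → AAG (Lys) — missense.
Codon 4: GUG (Val) → GGG (Gly) — missense.
Codon 5: CAC (His) → CAU (His) — synonymous.
Codon 6: AGU (Ser) → AGG (Arg) — missense.
Codon 8: AGC (Ser) → CGC (Arg) — missense.
Synonymous: 2 of 7.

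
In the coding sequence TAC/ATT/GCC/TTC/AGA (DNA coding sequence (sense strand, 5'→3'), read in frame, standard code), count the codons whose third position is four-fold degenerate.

Codon 1 TAC (Tyr): third position 2-fold.
Codon 2 ATT (Ile): third position 3-fold.
Codon 3 GCC (Ala): third position 4-fold.
Codon 4 TTC (Phe): third position 2-fold.
Codon 5 AGA (Arg): third position 2-fold.
Four-fold degenerate third positions: 1.

1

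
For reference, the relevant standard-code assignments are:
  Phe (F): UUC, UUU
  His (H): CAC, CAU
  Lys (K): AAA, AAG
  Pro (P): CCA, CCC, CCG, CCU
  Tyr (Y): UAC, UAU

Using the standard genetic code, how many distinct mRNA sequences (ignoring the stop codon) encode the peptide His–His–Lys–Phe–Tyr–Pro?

128

His: 2 codons.
His: 2 codons.
Lys: 2 codons.
Phe: 2 codons.
Tyr: 2 codons.
Pro: 4 codons.
2 × 2 × 2 × 2 × 2 × 4 = 128.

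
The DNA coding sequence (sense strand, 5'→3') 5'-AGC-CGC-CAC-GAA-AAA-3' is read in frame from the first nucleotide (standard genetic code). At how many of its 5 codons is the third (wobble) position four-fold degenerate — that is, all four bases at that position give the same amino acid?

1

Codon 1 AGC (Ser): third position 2-fold.
Codon 2 CGC (Arg): third position 4-fold.
Codon 3 CAC (His): third position 2-fold.
Codon 4 GAA (Glu): third position 2-fold.
Codon 5 AAA (Lys): third position 2-fold.
Four-fold degenerate third positions: 1.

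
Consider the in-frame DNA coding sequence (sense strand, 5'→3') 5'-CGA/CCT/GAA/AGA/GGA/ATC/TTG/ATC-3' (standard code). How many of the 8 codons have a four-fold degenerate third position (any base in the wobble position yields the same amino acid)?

3

Codon 1 CGA (Arg): third position 4-fold.
Codon 2 CCT (Pro): third position 4-fold.
Codon 3 GAA (Glu): third position 2-fold.
Codon 4 AGA (Arg): third position 2-fold.
Codon 5 GGA (Gly): third position 4-fold.
Codon 6 ATC (Ile): third position 3-fold.
Codon 7 TTG (Leu): third position 2-fold.
Codon 8 ATC (Ile): third position 3-fold.
Four-fold degenerate third positions: 3.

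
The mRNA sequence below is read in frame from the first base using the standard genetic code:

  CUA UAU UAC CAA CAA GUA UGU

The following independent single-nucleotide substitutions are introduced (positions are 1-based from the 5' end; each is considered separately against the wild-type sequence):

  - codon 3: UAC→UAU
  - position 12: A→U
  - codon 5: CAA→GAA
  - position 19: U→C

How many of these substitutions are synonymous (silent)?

1

Codon 3: UAC (Tyr) → UAU (Tyr) — synonymous.
Codon 4: CAA (Gln) → CAU (His) — missense.
Codon 5: CAA (Gln) → GAA (Glu) — missense.
Codon 7: UGU (Cys) → CGU (Arg) — missense.
Synonymous: 1 of 4.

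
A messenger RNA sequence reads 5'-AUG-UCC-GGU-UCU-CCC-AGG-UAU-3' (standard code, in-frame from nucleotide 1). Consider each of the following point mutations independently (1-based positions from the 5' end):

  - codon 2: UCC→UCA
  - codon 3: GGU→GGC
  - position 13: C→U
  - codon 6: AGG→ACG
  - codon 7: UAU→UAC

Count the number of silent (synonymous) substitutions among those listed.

3

Codon 2: UCC (Ser) → UCA (Ser) — synonymous.
Codon 3: GGU (Gly) → GGC (Gly) — synonymous.
Codon 5: CCC (Pro) → UCC (Ser) — missense.
Codon 6: AGG (Arg) → ACG (Thr) — missense.
Codon 7: UAU (Tyr) → UAC (Tyr) — synonymous.
Synonymous: 3 of 5.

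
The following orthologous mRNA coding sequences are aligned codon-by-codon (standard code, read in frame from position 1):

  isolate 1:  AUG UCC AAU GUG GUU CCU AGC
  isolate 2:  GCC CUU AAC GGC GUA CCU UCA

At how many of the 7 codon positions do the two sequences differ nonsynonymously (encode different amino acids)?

Codon 1: AUG Met / GCC Ala — nonsynonymous.
Codon 2: UCC Ser / CUU Leu — nonsynonymous.
Codon 3: AAU Asn / AAC Asn — synonymous.
Codon 4: GUG Val / GGC Gly — nonsynonymous.
Codon 5: GUU Val / GUA Val — synonymous.
Codon 6: CCU Pro / CCU Pro — identical.
Codon 7: AGC Ser / UCA Ser — synonymous.
Nonsynonymous differences: 3.

3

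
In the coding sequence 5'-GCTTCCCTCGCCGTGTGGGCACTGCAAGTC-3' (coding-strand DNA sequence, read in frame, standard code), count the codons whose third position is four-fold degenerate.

8

Codon 1 GCT (Ala): third position 4-fold.
Codon 2 TCC (Ser): third position 4-fold.
Codon 3 CTC (Leu): third position 4-fold.
Codon 4 GCC (Ala): third position 4-fold.
Codon 5 GTG (Val): third position 4-fold.
Codon 6 TGG (Trp): third position 1-fold.
Codon 7 GCA (Ala): third position 4-fold.
Codon 8 CTG (Leu): third position 4-fold.
Codon 9 CAA (Gln): third position 2-fold.
Codon 10 GTC (Val): third position 4-fold.
Four-fold degenerate third positions: 8.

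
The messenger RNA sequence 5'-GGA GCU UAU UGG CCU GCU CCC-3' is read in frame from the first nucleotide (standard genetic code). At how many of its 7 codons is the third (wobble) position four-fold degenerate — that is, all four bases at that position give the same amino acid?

5

Codon 1 GGA (Gly): third position 4-fold.
Codon 2 GCU (Ala): third position 4-fold.
Codon 3 UAU (Tyr): third position 2-fold.
Codon 4 UGG (Trp): third position 1-fold.
Codon 5 CCU (Pro): third position 4-fold.
Codon 6 GCU (Ala): third position 4-fold.
Codon 7 CCC (Pro): third position 4-fold.
Four-fold degenerate third positions: 5.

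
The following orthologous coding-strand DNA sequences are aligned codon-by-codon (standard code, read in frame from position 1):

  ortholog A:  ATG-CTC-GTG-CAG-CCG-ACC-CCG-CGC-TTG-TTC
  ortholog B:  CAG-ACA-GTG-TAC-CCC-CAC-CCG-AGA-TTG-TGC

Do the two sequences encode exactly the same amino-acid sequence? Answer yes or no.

Codon 1: ATG Met / CAG Gln — nonsynonymous.
Codon 2: CTC Leu / ACA Thr — nonsynonymous.
Codon 3: GTG Val / GTG Val — identical.
Codon 4: CAG Gln / TAC Tyr — nonsynonymous.
Codon 5: CCG Pro / CCC Pro — synonymous.
Codon 6: ACC Thr / CAC His — nonsynonymous.
Codon 7: CCG Pro / CCG Pro — identical.
Codon 8: CGC Arg / AGA Arg — synonymous.
Codon 9: TTG Leu / TTG Leu — identical.
Codon 10: TTC Phe / TGC Cys — nonsynonymous.
Nonsynonymous differences: 5 → different protein.

no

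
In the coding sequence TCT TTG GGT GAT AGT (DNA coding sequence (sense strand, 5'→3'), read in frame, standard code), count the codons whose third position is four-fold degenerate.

2

Codon 1 TCT (Ser): third position 4-fold.
Codon 2 TTG (Leu): third position 2-fold.
Codon 3 GGT (Gly): third position 4-fold.
Codon 4 GAT (Asp): third position 2-fold.
Codon 5 AGT (Ser): third position 2-fold.
Four-fold degenerate third positions: 2.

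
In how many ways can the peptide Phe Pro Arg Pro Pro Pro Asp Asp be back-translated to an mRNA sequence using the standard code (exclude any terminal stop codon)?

Phe: 2 codons.
Pro: 4 codons.
Arg: 6 codons.
Pro: 4 codons.
Pro: 4 codons.
Pro: 4 codons.
Asp: 2 codons.
Asp: 2 codons.
2 × 4 × 6 × 4 × 4 × 4 × 2 × 2 = 12288.

12288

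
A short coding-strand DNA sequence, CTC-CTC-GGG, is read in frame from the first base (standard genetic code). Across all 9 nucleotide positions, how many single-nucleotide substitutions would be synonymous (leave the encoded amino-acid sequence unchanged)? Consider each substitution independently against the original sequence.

9

Codon 1 (CTC, Leu): 3 synonymous substitutions.
Codon 2 (CTC, Leu): 3 synonymous substitutions.
Codon 3 (GGG, Gly): 3 synonymous substitutions.
Total: 3 + 3 + 3 = 9.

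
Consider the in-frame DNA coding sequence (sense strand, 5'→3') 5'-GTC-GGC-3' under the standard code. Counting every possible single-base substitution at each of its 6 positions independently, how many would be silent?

Codon 1 (GTC, Val): 3 synonymous substitutions.
Codon 2 (GGC, Gly): 3 synonymous substitutions.
Total: 3 + 3 = 6.

6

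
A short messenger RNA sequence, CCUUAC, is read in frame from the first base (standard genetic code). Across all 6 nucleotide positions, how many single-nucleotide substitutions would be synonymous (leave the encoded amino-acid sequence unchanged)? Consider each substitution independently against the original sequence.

Codon 1 (CCU, Pro): 3 synonymous substitutions.
Codon 2 (UAC, Tyr): 1 synonymous substitution.
Total: 3 + 1 = 4.

4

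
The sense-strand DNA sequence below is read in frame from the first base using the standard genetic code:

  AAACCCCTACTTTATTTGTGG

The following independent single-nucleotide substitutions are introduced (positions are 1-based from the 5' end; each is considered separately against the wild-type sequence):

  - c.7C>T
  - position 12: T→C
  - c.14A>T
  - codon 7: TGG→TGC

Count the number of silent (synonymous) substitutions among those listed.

2

Codon 3: CTA (Leu) → TTA (Leu) — synonymous.
Codon 4: CTT (Leu) → CTC (Leu) — synonymous.
Codon 5: TAT (Tyr) → TTT (Phe) — missense.
Codon 7: TGG (Trp) → TGC (Cys) — missense.
Synonymous: 2 of 4.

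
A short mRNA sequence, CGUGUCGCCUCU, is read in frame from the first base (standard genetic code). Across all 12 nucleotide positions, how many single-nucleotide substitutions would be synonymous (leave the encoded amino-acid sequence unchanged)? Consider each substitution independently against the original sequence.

12

Codon 1 (CGU, Arg): 3 synonymous substitutions.
Codon 2 (GUC, Val): 3 synonymous substitutions.
Codon 3 (GCC, Ala): 3 synonymous substitutions.
Codon 4 (UCU, Ser): 3 synonymous substitutions.
Total: 3 + 3 + 3 + 3 = 12.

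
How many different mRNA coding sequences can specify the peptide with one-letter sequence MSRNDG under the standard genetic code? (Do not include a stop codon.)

Met: 1 codon.
Ser: 6 codons.
Arg: 6 codons.
Asn: 2 codons.
Asp: 2 codons.
Gly: 4 codons.
1 × 6 × 6 × 2 × 2 × 4 = 576.

576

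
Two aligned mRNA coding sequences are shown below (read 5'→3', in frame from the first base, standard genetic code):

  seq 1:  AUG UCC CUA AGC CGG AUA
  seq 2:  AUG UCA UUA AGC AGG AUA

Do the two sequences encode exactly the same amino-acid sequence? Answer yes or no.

Codon 1: AUG Met / AUG Met — identical.
Codon 2: UCC Ser / UCA Ser — synonymous.
Codon 3: CUA Leu / UUA Leu — synonymous.
Codon 4: AGC Ser / AGC Ser — identical.
Codon 5: CGG Arg / AGG Arg — synonymous.
Codon 6: AUA Ile / AUA Ile — identical.
Nonsynonymous differences: 0 → same protein.

yes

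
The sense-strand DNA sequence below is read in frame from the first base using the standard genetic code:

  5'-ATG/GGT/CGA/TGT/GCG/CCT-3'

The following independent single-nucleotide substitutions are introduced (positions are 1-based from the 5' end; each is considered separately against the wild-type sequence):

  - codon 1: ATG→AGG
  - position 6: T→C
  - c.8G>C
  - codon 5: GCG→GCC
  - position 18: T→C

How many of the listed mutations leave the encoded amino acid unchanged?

3

Codon 1: ATG (Met) → AGG (Arg) — missense.
Codon 2: GGT (Gly) → GGC (Gly) — synonymous.
Codon 3: CGA (Arg) → CCA (Pro) — missense.
Codon 5: GCG (Ala) → GCC (Ala) — synonymous.
Codon 6: CCT (Pro) → CCC (Pro) — synonymous.
Synonymous: 3 of 5.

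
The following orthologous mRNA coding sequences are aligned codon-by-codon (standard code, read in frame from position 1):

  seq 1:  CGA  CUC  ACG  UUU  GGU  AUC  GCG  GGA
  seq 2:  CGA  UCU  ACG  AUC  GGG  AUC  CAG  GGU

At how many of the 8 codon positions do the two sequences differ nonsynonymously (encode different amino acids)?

Codon 1: CGA Arg / CGA Arg — identical.
Codon 2: CUC Leu / UCU Ser — nonsynonymous.
Codon 3: ACG Thr / ACG Thr — identical.
Codon 4: UUU Phe / AUC Ile — nonsynonymous.
Codon 5: GGU Gly / GGG Gly — synonymous.
Codon 6: AUC Ile / AUC Ile — identical.
Codon 7: GCG Ala / CAG Gln — nonsynonymous.
Codon 8: GGA Gly / GGU Gly — synonymous.
Nonsynonymous differences: 3.

3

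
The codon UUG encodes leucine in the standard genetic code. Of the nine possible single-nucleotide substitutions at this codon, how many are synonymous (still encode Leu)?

Position 1: CUG → 1 synonymous.
Position 2: none → 0 synonymous.
Position 3: UUA → 1 synonymous.
Total: 1 + 0 + 1 = 2.

2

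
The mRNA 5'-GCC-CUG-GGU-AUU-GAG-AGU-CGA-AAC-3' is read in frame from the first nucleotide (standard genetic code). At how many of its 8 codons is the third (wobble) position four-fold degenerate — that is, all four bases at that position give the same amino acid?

Codon 1 GCC (Ala): third position 4-fold.
Codon 2 CUG (Leu): third position 4-fold.
Codon 3 GGU (Gly): third position 4-fold.
Codon 4 AUU (Ile): third position 3-fold.
Codon 5 GAG (Glu): third position 2-fold.
Codon 6 AGU (Ser): third position 2-fold.
Codon 7 CGA (Arg): third position 4-fold.
Codon 8 AAC (Asn): third position 2-fold.
Four-fold degenerate third positions: 4.

4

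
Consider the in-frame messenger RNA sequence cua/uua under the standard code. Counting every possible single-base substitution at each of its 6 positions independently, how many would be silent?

6

Codon 1 (CUA, Leu): 4 synonymous substitutions.
Codon 2 (UUA, Leu): 2 synonymous substitutions.
Total: 4 + 2 = 6.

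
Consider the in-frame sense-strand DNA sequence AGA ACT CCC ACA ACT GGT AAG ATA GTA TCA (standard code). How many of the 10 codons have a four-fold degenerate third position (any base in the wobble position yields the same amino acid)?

7

Codon 1 AGA (Arg): third position 2-fold.
Codon 2 ACT (Thr): third position 4-fold.
Codon 3 CCC (Pro): third position 4-fold.
Codon 4 ACA (Thr): third position 4-fold.
Codon 5 ACT (Thr): third position 4-fold.
Codon 6 GGT (Gly): third position 4-fold.
Codon 7 AAG (Lys): third position 2-fold.
Codon 8 ATA (Ile): third position 3-fold.
Codon 9 GTA (Val): third position 4-fold.
Codon 10 TCA (Ser): third position 4-fold.
Four-fold degenerate third positions: 7.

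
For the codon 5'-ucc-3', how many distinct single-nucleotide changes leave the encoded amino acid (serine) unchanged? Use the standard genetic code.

Position 1: none → 0 synonymous.
Position 2: none → 0 synonymous.
Position 3: UCU, UCA, UCG → 3 synonymous.
Total: 0 + 0 + 3 = 3.

3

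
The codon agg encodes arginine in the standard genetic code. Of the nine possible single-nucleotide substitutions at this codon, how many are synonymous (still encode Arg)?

2

Position 1: CGG → 1 synonymous.
Position 2: none → 0 synonymous.
Position 3: AGA → 1 synonymous.
Total: 1 + 0 + 1 = 2.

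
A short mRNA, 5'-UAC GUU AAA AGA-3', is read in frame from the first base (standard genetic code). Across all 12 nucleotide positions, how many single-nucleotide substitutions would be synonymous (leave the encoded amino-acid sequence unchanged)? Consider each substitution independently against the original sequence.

Codon 1 (UAC, Tyr): 1 synonymous substitution.
Codon 2 (GUU, Val): 3 synonymous substitutions.
Codon 3 (AAA, Lys): 1 synonymous substitution.
Codon 4 (AGA, Arg): 2 synonymous substitutions.
Total: 1 + 3 + 1 + 2 = 7.

7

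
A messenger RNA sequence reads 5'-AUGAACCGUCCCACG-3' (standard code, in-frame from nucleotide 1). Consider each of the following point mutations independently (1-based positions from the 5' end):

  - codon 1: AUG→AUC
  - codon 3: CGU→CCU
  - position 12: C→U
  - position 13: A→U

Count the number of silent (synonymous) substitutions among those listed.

1

Codon 1: AUG (Met) → AUC (Ile) — missense.
Codon 3: CGU (Arg) → CCU (Pro) — missense.
Codon 4: CCC (Pro) → CCU (Pro) — synonymous.
Codon 5: ACG (Thr) → UCG (Ser) — missense.
Synonymous: 1 of 4.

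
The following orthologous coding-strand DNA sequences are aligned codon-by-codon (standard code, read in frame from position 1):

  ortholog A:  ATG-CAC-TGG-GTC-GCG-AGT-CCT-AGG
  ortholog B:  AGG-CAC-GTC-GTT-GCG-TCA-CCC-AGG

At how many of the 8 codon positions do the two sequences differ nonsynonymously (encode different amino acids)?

Codon 1: ATG Met / AGG Arg — nonsynonymous.
Codon 2: CAC His / CAC His — identical.
Codon 3: TGG Trp / GTC Val — nonsynonymous.
Codon 4: GTC Val / GTT Val — synonymous.
Codon 5: GCG Ala / GCG Ala — identical.
Codon 6: AGT Ser / TCA Ser — synonymous.
Codon 7: CCT Pro / CCC Pro — synonymous.
Codon 8: AGG Arg / AGG Arg — identical.
Nonsynonymous differences: 2.

2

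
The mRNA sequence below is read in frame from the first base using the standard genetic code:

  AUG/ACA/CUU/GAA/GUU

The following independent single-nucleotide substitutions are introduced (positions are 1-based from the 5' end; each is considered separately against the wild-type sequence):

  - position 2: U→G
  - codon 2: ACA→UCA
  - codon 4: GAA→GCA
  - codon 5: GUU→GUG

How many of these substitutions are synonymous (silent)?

Codon 1: AUG (Met) → AGG (Arg) — missense.
Codon 2: ACA (Thr) → UCA (Ser) — missense.
Codon 4: GAA (Glu) → GCA (Ala) — missense.
Codon 5: GUU (Val) → GUG (Val) — synonymous.
Synonymous: 1 of 4.

1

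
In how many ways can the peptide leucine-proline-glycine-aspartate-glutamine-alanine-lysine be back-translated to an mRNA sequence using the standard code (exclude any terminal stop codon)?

Leu: 6 codons.
Pro: 4 codons.
Gly: 4 codons.
Asp: 2 codons.
Gln: 2 codons.
Ala: 4 codons.
Lys: 2 codons.
6 × 4 × 4 × 2 × 2 × 4 × 2 = 3072.

3072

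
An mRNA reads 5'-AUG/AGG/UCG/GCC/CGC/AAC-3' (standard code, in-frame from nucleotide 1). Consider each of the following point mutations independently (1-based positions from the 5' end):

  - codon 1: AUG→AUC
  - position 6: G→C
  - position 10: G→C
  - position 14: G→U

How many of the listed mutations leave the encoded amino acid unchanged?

0

Codon 1: AUG (Met) → AUC (Ile) — missense.
Codon 2: AGG (Arg) → AGC (Ser) — missense.
Codon 4: GCC (Ala) → CCC (Pro) — missense.
Codon 5: CGC (Arg) → CUC (Leu) — missense.
Synonymous: 0 of 4.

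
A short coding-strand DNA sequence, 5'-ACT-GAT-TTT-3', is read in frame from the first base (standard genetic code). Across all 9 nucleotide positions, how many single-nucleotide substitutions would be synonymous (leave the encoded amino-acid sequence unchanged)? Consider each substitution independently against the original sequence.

5

Codon 1 (ACT, Thr): 3 synonymous substitutions.
Codon 2 (GAT, Asp): 1 synonymous substitution.
Codon 3 (TTT, Phe): 1 synonymous substitution.
Total: 3 + 1 + 1 = 5.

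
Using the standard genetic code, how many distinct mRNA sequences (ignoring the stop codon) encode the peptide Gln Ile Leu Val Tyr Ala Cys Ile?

6912

Gln: 2 codons.
Ile: 3 codons.
Leu: 6 codons.
Val: 4 codons.
Tyr: 2 codons.
Ala: 4 codons.
Cys: 2 codons.
Ile: 3 codons.
2 × 3 × 6 × 4 × 2 × 4 × 2 × 3 = 6912.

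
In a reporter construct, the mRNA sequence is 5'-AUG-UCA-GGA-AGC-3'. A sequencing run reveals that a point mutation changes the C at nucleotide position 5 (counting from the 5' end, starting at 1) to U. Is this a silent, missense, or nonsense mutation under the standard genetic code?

Position 5 falls in codon 2: UCA → Ser.
After the substitution the codon is UUA → Leu.
Ser ≠ Leu, so this is a missense mutation.

missense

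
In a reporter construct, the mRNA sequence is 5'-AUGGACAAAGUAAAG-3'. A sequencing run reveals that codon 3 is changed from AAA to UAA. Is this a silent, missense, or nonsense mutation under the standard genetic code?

Position 7 falls in codon 3: AAA → Lys.
After the substitution the codon is UAA → Stop.
The new codon is a stop codon, so this is a nonsense mutation.

nonsense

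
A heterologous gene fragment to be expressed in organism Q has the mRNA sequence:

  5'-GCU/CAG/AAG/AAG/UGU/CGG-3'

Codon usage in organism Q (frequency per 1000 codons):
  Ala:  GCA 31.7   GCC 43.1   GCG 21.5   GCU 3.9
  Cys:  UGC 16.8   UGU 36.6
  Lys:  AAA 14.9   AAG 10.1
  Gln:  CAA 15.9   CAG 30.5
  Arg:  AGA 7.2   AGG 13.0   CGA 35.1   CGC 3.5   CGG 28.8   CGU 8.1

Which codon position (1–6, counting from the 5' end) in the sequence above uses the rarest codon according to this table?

Codon 1 GCU (Ala): 3.9 per 1000.
Codon 2 CAG (Gln): 30.5 per 1000.
Codon 3 AAG (Lys): 10.1 per 1000.
Codon 4 AAG (Lys): 10.1 per 1000.
Codon 5 UGU (Cys): 36.6 per 1000.
Codon 6 CGG (Arg): 28.8 per 1000.
Lowest frequency is 3.9 at codon 1.

1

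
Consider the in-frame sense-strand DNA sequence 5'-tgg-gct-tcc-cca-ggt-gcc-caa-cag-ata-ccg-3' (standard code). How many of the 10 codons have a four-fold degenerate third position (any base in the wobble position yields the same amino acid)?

6

Codon 1 TGG (Trp): third position 1-fold.
Codon 2 GCT (Ala): third position 4-fold.
Codon 3 TCC (Ser): third position 4-fold.
Codon 4 CCA (Pro): third position 4-fold.
Codon 5 GGT (Gly): third position 4-fold.
Codon 6 GCC (Ala): third position 4-fold.
Codon 7 CAA (Gln): third position 2-fold.
Codon 8 CAG (Gln): third position 2-fold.
Codon 9 ATA (Ile): third position 3-fold.
Codon 10 CCG (Pro): third position 4-fold.
Four-fold degenerate third positions: 6.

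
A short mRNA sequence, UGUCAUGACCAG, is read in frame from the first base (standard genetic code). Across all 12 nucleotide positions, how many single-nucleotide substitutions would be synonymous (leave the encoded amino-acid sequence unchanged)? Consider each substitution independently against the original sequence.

Codon 1 (UGU, Cys): 1 synonymous substitution.
Codon 2 (CAU, His): 1 synonymous substitution.
Codon 3 (GAC, Asp): 1 synonymous substitution.
Codon 4 (CAG, Gln): 1 synonymous substitution.
Total: 1 + 1 + 1 + 1 = 4.

4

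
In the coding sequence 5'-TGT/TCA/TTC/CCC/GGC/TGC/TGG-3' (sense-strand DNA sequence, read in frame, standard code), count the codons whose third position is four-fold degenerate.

Codon 1 TGT (Cys): third position 2-fold.
Codon 2 TCA (Ser): third position 4-fold.
Codon 3 TTC (Phe): third position 2-fold.
Codon 4 CCC (Pro): third position 4-fold.
Codon 5 GGC (Gly): third position 4-fold.
Codon 6 TGC (Cys): third position 2-fold.
Codon 7 TGG (Trp): third position 1-fold.
Four-fold degenerate third positions: 3.

3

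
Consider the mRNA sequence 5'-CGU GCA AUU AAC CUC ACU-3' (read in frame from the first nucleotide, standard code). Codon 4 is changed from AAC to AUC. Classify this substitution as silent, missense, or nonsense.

Position 11 falls in codon 4: AAC → Asn.
After the substitution the codon is AUC → Ile.
Asn ≠ Ile, so this is a missense mutation.

missense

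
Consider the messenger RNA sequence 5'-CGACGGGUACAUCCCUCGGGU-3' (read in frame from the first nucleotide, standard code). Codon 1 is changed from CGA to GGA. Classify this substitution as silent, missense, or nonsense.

Position 1 falls in codon 1: CGA → Arg.
After the substitution the codon is GGA → Gly.
Arg ≠ Gly, so this is a missense mutation.

missense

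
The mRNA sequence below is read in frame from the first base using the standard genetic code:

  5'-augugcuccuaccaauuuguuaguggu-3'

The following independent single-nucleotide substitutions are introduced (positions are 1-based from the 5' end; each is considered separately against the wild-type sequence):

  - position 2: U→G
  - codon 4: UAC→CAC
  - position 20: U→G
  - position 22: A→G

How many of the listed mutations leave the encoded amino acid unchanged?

0

Codon 1: AUG (Met) → AGG (Arg) — missense.
Codon 4: UAC (Tyr) → CAC (His) — missense.
Codon 7: GUU (Val) → GGU (Gly) — missense.
Codon 8: AGU (Ser) → GGU (Gly) — missense.
Synonymous: 0 of 4.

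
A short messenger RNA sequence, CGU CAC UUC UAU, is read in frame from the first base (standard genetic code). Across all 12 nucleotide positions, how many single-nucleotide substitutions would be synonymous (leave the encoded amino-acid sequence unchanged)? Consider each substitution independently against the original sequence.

Codon 1 (CGU, Arg): 3 synonymous substitutions.
Codon 2 (CAC, His): 1 synonymous substitution.
Codon 3 (UUC, Phe): 1 synonymous substitution.
Codon 4 (UAU, Tyr): 1 synonymous substitution.
Total: 3 + 1 + 1 + 1 = 6.

6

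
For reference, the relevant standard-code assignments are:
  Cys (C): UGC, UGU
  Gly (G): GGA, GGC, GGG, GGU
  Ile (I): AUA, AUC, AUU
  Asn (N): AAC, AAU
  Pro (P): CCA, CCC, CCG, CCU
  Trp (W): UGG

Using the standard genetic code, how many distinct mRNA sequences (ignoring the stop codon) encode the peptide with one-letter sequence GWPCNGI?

Gly: 4 codons.
Trp: 1 codon.
Pro: 4 codons.
Cys: 2 codons.
Asn: 2 codons.
Gly: 4 codons.
Ile: 3 codons.
4 × 1 × 4 × 2 × 2 × 4 × 3 = 768.

768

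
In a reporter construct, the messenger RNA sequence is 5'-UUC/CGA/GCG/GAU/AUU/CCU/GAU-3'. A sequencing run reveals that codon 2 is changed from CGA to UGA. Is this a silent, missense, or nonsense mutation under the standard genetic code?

nonsense

Position 4 falls in codon 2: CGA → Arg.
After the substitution the codon is UGA → Stop.
The new codon is a stop codon, so this is a nonsense mutation.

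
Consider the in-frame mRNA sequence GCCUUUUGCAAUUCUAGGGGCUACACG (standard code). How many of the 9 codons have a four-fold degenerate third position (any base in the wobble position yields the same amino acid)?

Codon 1 GCC (Ala): third position 4-fold.
Codon 2 UUU (Phe): third position 2-fold.
Codon 3 UGC (Cys): third position 2-fold.
Codon 4 AAU (Asn): third position 2-fold.
Codon 5 UCU (Ser): third position 4-fold.
Codon 6 AGG (Arg): third position 2-fold.
Codon 7 GGC (Gly): third position 4-fold.
Codon 8 UAC (Tyr): third position 2-fold.
Codon 9 ACG (Thr): third position 4-fold.
Four-fold degenerate third positions: 4.

4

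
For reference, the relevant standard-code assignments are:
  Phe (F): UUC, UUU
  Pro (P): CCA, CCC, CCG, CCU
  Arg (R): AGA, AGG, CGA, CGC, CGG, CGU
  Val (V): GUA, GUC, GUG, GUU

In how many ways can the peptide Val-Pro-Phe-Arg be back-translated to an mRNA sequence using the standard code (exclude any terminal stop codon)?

Val: 4 codons.
Pro: 4 codons.
Phe: 2 codons.
Arg: 6 codons.
4 × 4 × 2 × 6 = 192.

192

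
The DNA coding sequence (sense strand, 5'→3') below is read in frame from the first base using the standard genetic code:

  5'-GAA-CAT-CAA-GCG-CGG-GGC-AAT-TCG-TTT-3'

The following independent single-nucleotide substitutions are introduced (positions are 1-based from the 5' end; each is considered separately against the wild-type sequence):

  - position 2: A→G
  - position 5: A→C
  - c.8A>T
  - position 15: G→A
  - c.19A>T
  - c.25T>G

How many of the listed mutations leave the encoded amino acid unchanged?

1

Codon 1: GAA (Glu) → GGA (Gly) — missense.
Codon 2: CAT (His) → CCT (Pro) — missense.
Codon 3: CAA (Gln) → CTA (Leu) — missense.
Codon 5: CGG (Arg) → CGA (Arg) — synonymous.
Codon 7: AAT (Asn) → TAT (Tyr) — missense.
Codon 9: TTT (Phe) → GTT (Val) — missense.
Synonymous: 1 of 6.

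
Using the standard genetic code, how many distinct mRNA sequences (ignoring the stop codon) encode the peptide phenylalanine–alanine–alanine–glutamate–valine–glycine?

Phe: 2 codons.
Ala: 4 codons.
Ala: 4 codons.
Glu: 2 codons.
Val: 4 codons.
Gly: 4 codons.
2 × 4 × 4 × 2 × 4 × 4 = 1024.

1024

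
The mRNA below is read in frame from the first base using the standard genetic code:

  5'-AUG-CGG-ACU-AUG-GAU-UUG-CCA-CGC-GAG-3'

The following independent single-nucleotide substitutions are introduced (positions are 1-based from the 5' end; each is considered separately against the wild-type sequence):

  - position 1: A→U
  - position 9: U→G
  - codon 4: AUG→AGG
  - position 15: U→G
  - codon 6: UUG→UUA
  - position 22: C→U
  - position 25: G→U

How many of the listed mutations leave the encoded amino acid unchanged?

Codon 1: AUG (Met) → UUG (Leu) — missense.
Codon 3: ACU (Thr) → ACG (Thr) — synonymous.
Codon 4: AUG (Met) → AGG (Arg) — missense.
Codon 5: GAU (Asp) → GAG (Glu) — missense.
Codon 6: UUG (Leu) → UUA (Leu) — synonymous.
Codon 8: CGC (Arg) → UGC (Cys) — missense.
Codon 9: GAG (Glu) → UAG (Stop) — nonsense.
Synonymous: 2 of 7.

2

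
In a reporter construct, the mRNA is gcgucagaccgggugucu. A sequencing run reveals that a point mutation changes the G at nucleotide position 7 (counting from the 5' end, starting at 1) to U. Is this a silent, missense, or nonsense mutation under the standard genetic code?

missense

Position 7 falls in codon 3: GAC → Asp.
After the substitution the codon is UAC → Tyr.
Asp ≠ Tyr, so this is a missense mutation.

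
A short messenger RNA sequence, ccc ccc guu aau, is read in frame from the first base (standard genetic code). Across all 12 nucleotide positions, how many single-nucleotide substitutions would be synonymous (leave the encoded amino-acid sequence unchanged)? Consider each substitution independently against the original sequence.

10

Codon 1 (CCC, Pro): 3 synonymous substitutions.
Codon 2 (CCC, Pro): 3 synonymous substitutions.
Codon 3 (GUU, Val): 3 synonymous substitutions.
Codon 4 (AAU, Asn): 1 synonymous substitution.
Total: 3 + 3 + 3 + 1 = 10.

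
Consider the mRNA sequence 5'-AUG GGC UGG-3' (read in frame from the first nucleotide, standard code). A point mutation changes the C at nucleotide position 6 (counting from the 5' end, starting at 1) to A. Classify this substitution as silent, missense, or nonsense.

silent

Position 6 falls in codon 2: GGC → Gly.
After the substitution the codon is GGA → Gly.
Both encode Gly, so the change is synonymous.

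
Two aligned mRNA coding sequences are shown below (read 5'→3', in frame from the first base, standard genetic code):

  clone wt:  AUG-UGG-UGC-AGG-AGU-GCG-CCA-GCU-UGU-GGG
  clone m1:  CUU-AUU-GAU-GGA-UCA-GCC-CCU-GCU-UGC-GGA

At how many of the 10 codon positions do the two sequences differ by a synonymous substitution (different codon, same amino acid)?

Codon 1: AUG Met / CUU Leu — nonsynonymous.
Codon 2: UGG Trp / AUU Ile — nonsynonymous.
Codon 3: UGC Cys / GAU Asp — nonsynonymous.
Codon 4: AGG Arg / GGA Gly — nonsynonymous.
Codon 5: AGU Ser / UCA Ser — synonymous.
Codon 6: GCG Ala / GCC Ala — synonymous.
Codon 7: CCA Pro / CCU Pro — synonymous.
Codon 8: GCU Ala / GCU Ala — identical.
Codon 9: UGU Cys / UGC Cys — synonymous.
Codon 10: GGG Gly / GGA Gly — synonymous.
Synonymous differences: 5.

5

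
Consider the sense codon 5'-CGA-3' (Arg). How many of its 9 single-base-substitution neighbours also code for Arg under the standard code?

4

Position 1: AGA → 1 synonymous.
Position 2: none → 0 synonymous.
Position 3: CGU, CGC, CGG → 3 synonymous.
Total: 1 + 0 + 3 = 4.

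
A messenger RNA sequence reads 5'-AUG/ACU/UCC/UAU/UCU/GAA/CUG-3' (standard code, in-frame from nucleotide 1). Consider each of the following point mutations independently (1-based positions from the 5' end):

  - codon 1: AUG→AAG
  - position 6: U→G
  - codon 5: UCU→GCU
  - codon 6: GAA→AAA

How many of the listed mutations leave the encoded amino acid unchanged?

Codon 1: AUG (Met) → AAG (Lys) — missense.
Codon 2: ACU (Thr) → ACG (Thr) — synonymous.
Codon 5: UCU (Ser) → GCU (Ala) — missense.
Codon 6: GAA (Glu) → AAA (Lys) — missense.
Synonymous: 1 of 4.

1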